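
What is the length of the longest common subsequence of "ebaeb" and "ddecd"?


LCS of "ebaeb" and "ddecd"
DP table:
           d    d    e    c    d
      0    0    0    0    0    0
  e   0    0    0    1    1    1
  b   0    0    0    1    1    1
  a   0    0    0    1    1    1
  e   0    0    0    1    1    1
  b   0    0    0    1    1    1
LCS length = dp[5][5] = 1

1


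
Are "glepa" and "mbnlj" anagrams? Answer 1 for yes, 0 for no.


Strings: "glepa", "mbnlj"
Sorted first:  aeglp
Sorted second: bjlmn
Differ at position 0: 'a' vs 'b' => not anagrams

0


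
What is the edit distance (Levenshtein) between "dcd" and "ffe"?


Computing edit distance: "dcd" -> "ffe"
DP table:
           f    f    e
      0    1    2    3
  d   1    1    2    3
  c   2    2    2    3
  d   3    3    3    3
Edit distance = dp[3][3] = 3

3


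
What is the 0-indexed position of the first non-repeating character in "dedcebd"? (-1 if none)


Input: dedcebd
Character frequencies:
  'b': 1
  'c': 1
  'd': 3
  'e': 2
Scanning left to right for freq == 1:
  Position 0 ('d'): freq=3, skip
  Position 1 ('e'): freq=2, skip
  Position 2 ('d'): freq=3, skip
  Position 3 ('c'): unique! => answer = 3

3


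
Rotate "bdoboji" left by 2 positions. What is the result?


Input: "bdoboji", rotate left by 2
First 2 characters: "bd"
Remaining characters: "oboji"
Concatenate remaining + first: "oboji" + "bd" = "obojibd"

obojibd


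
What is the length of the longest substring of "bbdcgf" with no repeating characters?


Input: "bbdcgf"
Sliding window (track last position of each char):
  Position 0 ('b'): window [0,0] length 1 -- new best
  Position 1 ('b'): repeat (last at 0), move window start to 1
  Position 1 ('b'): window [1,1] length 1
  Position 2 ('d'): window [1,2] length 2 -- new best
  Position 3 ('c'): window [1,3] length 3 -- new best
  Position 4 ('g'): window [1,4] length 4 -- new best
  Position 5 ('f'): window [1,5] length 5 -- new best
Longest substring with no repeats: "bdcgf" with length 5

5


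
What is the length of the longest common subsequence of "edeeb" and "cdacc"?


LCS of "edeeb" and "cdacc"
DP table:
           c    d    a    c    c
      0    0    0    0    0    0
  e   0    0    0    0    0    0
  d   0    0    1    1    1    1
  e   0    0    1    1    1    1
  e   0    0    1    1    1    1
  b   0    0    1    1    1    1
LCS length = dp[5][5] = 1

1


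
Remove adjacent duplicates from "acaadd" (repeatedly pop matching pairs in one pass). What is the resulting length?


Input: acaadd
Stack-based adjacent duplicate removal:
  Read 'a': push. Stack: a
  Read 'c': push. Stack: ac
  Read 'a': push. Stack: aca
  Read 'a': matches stack top 'a' => pop. Stack: ac
  Read 'd': push. Stack: acd
  Read 'd': matches stack top 'd' => pop. Stack: ac
Final stack: "ac" (length 2)

2


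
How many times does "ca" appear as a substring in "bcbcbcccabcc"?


Searching for "ca" in "bcbcbcccabcc"
Scanning each position:
  Position 0: "bc" => no
  Position 1: "cb" => no
  Position 2: "bc" => no
  Position 3: "cb" => no
  Position 4: "bc" => no
  Position 5: "cc" => no
  Position 6: "cc" => no
  Position 7: "ca" => MATCH
  Position 8: "ab" => no
  Position 9: "bc" => no
  Position 10: "cc" => no
Total occurrences: 1

1


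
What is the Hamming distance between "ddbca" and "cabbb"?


Comparing "ddbca" and "cabbb" position by position:
  Position 0: 'd' vs 'c' => differ
  Position 1: 'd' vs 'a' => differ
  Position 2: 'b' vs 'b' => same
  Position 3: 'c' vs 'b' => differ
  Position 4: 'a' vs 'b' => differ
Total differences (Hamming distance): 4

4


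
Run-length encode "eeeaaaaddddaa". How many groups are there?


Input: eeeaaaaddddaa
Scanning for consecutive runs:
  Group 1: 'e' x 3 (positions 0-2)
  Group 2: 'a' x 4 (positions 3-6)
  Group 3: 'd' x 4 (positions 7-10)
  Group 4: 'a' x 2 (positions 11-12)
Total groups: 4

4


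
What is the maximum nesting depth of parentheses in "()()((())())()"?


Input: "()()((())())()"
Tracking depth:
  Position 0 '(': depth becomes 1
  Position 1 ')': depth becomes 0
  Position 2 '(': depth becomes 1
  Position 3 ')': depth becomes 0
  Position 4 '(': depth becomes 1
  Position 5 '(': depth becomes 2
  Position 6 '(': depth becomes 3
  Position 7 ')': depth becomes 2
  Position 8 ')': depth becomes 1
  Position 9 '(': depth becomes 2
  Position 10 ')': depth becomes 1
  Position 11 ')': depth becomes 0
  Position 12 '(': depth becomes 1
  Position 13 ')': depth becomes 0
Maximum depth reached: 3

3


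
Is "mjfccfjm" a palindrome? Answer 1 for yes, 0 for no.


Input: mjfccfjm
Reversed: mjfccfjm
  Compare pos 0 ('m') with pos 7 ('m'): match
  Compare pos 1 ('j') with pos 6 ('j'): match
  Compare pos 2 ('f') with pos 5 ('f'): match
  Compare pos 3 ('c') with pos 4 ('c'): match
Result: palindrome

1


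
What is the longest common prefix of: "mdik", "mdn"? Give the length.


Words: mdik, mdn
  Position 0: all 'm' => match
  Position 1: all 'd' => match
  Position 2: ('i', 'n') => mismatch, stop
LCP = "md" (length 2)

2


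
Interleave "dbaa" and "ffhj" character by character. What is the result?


Interleaving "dbaa" and "ffhj":
  Position 0: 'd' from first, 'f' from second => "df"
  Position 1: 'b' from first, 'f' from second => "bf"
  Position 2: 'a' from first, 'h' from second => "ah"
  Position 3: 'a' from first, 'j' from second => "aj"
Result: dfbfahaj

dfbfahaj


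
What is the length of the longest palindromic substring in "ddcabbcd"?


Input: "ddcabbcd"
Checking substrings for palindromes:
  [0:2] "dd" (len 2) => palindrome
  [4:6] "bb" (len 2) => palindrome
Longest palindromic substring: "dd" with length 2

2


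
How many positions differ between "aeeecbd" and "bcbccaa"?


Comparing "aeeecbd" and "bcbccaa" position by position:
  Position 0: 'a' vs 'b' => DIFFER
  Position 1: 'e' vs 'c' => DIFFER
  Position 2: 'e' vs 'b' => DIFFER
  Position 3: 'e' vs 'c' => DIFFER
  Position 4: 'c' vs 'c' => same
  Position 5: 'b' vs 'a' => DIFFER
  Position 6: 'd' vs 'a' => DIFFER
Positions that differ: 6

6


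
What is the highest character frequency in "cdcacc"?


Input: cdcacc
Character counts:
  'a': 1
  'c': 4
  'd': 1
Maximum frequency: 4

4


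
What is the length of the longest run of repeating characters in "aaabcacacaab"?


Input: "aaabcacacaab"
Scanning for longest run:
  Position 1 ('a'): continues run of 'a', length=2
  Position 2 ('a'): continues run of 'a', length=3
  Position 3 ('b'): new char, reset run to 1
  Position 4 ('c'): new char, reset run to 1
  Position 5 ('a'): new char, reset run to 1
  Position 6 ('c'): new char, reset run to 1
  Position 7 ('a'): new char, reset run to 1
  Position 8 ('c'): new char, reset run to 1
  Position 9 ('a'): new char, reset run to 1
  Position 10 ('a'): continues run of 'a', length=2
  Position 11 ('b'): new char, reset run to 1
Longest run: 'a' with length 3

3


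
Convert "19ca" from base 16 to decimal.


Input: "19ca" in base 16
Positional expansion:
  Digit '1' (value 1) x 16^3 = 4096
  Digit '9' (value 9) x 16^2 = 2304
  Digit 'c' (value 12) x 16^1 = 192
  Digit 'a' (value 10) x 16^0 = 10
Sum = 6602

6602


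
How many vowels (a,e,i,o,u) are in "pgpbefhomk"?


Input: pgpbefhomk
Checking each character:
  'p' at position 0: consonant
  'g' at position 1: consonant
  'p' at position 2: consonant
  'b' at position 3: consonant
  'e' at position 4: vowel (running total: 1)
  'f' at position 5: consonant
  'h' at position 6: consonant
  'o' at position 7: vowel (running total: 2)
  'm' at position 8: consonant
  'k' at position 9: consonant
Total vowels: 2

2


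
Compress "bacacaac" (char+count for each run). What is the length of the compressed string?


Input: bacacaac
Runs:
  'b' x 1 => "b1"
  'a' x 1 => "a1"
  'c' x 1 => "c1"
  'a' x 1 => "a1"
  'c' x 1 => "c1"
  'a' x 2 => "a2"
  'c' x 1 => "c1"
Compressed: "b1a1c1a1c1a2c1"
Compressed length: 14

14


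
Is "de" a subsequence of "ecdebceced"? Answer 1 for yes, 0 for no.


Check if "de" is a subsequence of "ecdebceced"
Greedy scan:
  Position 0 ('e'): no match needed
  Position 1 ('c'): no match needed
  Position 2 ('d'): matches sub[0] = 'd'
  Position 3 ('e'): matches sub[1] = 'e'
  Position 4 ('b'): no match needed
  Position 5 ('c'): no match needed
  Position 6 ('e'): no match needed
  Position 7 ('c'): no match needed
  Position 8 ('e'): no match needed
  Position 9 ('d'): no match needed
All 2 characters matched => is a subsequence

1


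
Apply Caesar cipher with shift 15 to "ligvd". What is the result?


Caesar cipher: shift "ligvd" by 15
  'l' (pos 11) + 15 = pos 0 = 'a'
  'i' (pos 8) + 15 = pos 23 = 'x'
  'g' (pos 6) + 15 = pos 21 = 'v'
  'v' (pos 21) + 15 = pos 10 = 'k'
  'd' (pos 3) + 15 = pos 18 = 's'
Result: axvks

axvks


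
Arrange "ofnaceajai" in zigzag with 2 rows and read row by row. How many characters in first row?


Zigzag "ofnaceajai" into 2 rows:
Placing characters:
  'o' => row 0
  'f' => row 1
  'n' => row 0
  'a' => row 1
  'c' => row 0
  'e' => row 1
  'a' => row 0
  'j' => row 1
  'a' => row 0
  'i' => row 1
Rows:
  Row 0: "oncaa"
  Row 1: "faeji"
First row length: 5

5


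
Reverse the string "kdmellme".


Input: kdmellme
Reading characters right to left:
  Position 7: 'e'
  Position 6: 'm'
  Position 5: 'l'
  Position 4: 'l'
  Position 3: 'e'
  Position 2: 'm'
  Position 1: 'd'
  Position 0: 'k'
Reversed: emllemdk

emllemdk


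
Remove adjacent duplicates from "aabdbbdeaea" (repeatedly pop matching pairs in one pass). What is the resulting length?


Input: aabdbbdeaea
Stack-based adjacent duplicate removal:
  Read 'a': push. Stack: a
  Read 'a': matches stack top 'a' => pop. Stack: (empty)
  Read 'b': push. Stack: b
  Read 'd': push. Stack: bd
  Read 'b': push. Stack: bdb
  Read 'b': matches stack top 'b' => pop. Stack: bd
  Read 'd': matches stack top 'd' => pop. Stack: b
  Read 'e': push. Stack: be
  Read 'a': push. Stack: bea
  Read 'e': push. Stack: beae
  Read 'a': push. Stack: beaea
Final stack: "beaea" (length 5)

5


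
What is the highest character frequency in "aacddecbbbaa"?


Input: aacddecbbbaa
Character counts:
  'a': 4
  'b': 3
  'c': 2
  'd': 2
  'e': 1
Maximum frequency: 4

4


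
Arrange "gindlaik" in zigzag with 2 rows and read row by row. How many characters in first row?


Zigzag "gindlaik" into 2 rows:
Placing characters:
  'g' => row 0
  'i' => row 1
  'n' => row 0
  'd' => row 1
  'l' => row 0
  'a' => row 1
  'i' => row 0
  'k' => row 1
Rows:
  Row 0: "gnli"
  Row 1: "idak"
First row length: 4

4


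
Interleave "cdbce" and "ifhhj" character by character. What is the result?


Interleaving "cdbce" and "ifhhj":
  Position 0: 'c' from first, 'i' from second => "ci"
  Position 1: 'd' from first, 'f' from second => "df"
  Position 2: 'b' from first, 'h' from second => "bh"
  Position 3: 'c' from first, 'h' from second => "ch"
  Position 4: 'e' from first, 'j' from second => "ej"
Result: cidfbhchej

cidfbhchej


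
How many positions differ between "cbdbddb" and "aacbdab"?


Comparing "cbdbddb" and "aacbdab" position by position:
  Position 0: 'c' vs 'a' => DIFFER
  Position 1: 'b' vs 'a' => DIFFER
  Position 2: 'd' vs 'c' => DIFFER
  Position 3: 'b' vs 'b' => same
  Position 4: 'd' vs 'd' => same
  Position 5: 'd' vs 'a' => DIFFER
  Position 6: 'b' vs 'b' => same
Positions that differ: 4

4


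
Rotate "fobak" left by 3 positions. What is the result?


Input: "fobak", rotate left by 3
First 3 characters: "fob"
Remaining characters: "ak"
Concatenate remaining + first: "ak" + "fob" = "akfob"

akfob


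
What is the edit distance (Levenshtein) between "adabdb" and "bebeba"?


Computing edit distance: "adabdb" -> "bebeba"
DP table:
           b    e    b    e    b    a
      0    1    2    3    4    5    6
  a   1    1    2    3    4    5    5
  d   2    2    2    3    4    5    6
  a   3    3    3    3    4    5    5
  b   4    3    4    3    4    4    5
  d   5    4    4    4    4    5    5
  b   6    5    5    4    5    4    5
Edit distance = dp[6][6] = 5

5


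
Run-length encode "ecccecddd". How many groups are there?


Input: ecccecddd
Scanning for consecutive runs:
  Group 1: 'e' x 1 (positions 0-0)
  Group 2: 'c' x 3 (positions 1-3)
  Group 3: 'e' x 1 (positions 4-4)
  Group 4: 'c' x 1 (positions 5-5)
  Group 5: 'd' x 3 (positions 6-8)
Total groups: 5

5


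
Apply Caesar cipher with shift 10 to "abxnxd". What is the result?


Caesar cipher: shift "abxnxd" by 10
  'a' (pos 0) + 10 = pos 10 = 'k'
  'b' (pos 1) + 10 = pos 11 = 'l'
  'x' (pos 23) + 10 = pos 7 = 'h'
  'n' (pos 13) + 10 = pos 23 = 'x'
  'x' (pos 23) + 10 = pos 7 = 'h'
  'd' (pos 3) + 10 = pos 13 = 'n'
Result: klhxhn

klhxhn


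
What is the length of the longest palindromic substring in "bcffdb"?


Input: "bcffdb"
Checking substrings for palindromes:
  [2:4] "ff" (len 2) => palindrome
Longest palindromic substring: "ff" with length 2

2


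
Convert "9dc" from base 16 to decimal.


Input: "9dc" in base 16
Positional expansion:
  Digit '9' (value 9) x 16^2 = 2304
  Digit 'd' (value 13) x 16^1 = 208
  Digit 'c' (value 12) x 16^0 = 12
Sum = 2524

2524


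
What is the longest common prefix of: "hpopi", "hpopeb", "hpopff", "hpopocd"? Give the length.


Words: hpopi, hpopeb, hpopff, hpopocd
  Position 0: all 'h' => match
  Position 1: all 'p' => match
  Position 2: all 'o' => match
  Position 3: all 'p' => match
  Position 4: ('i', 'e', 'f', 'o') => mismatch, stop
LCP = "hpop" (length 4)

4


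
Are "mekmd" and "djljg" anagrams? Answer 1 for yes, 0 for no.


Strings: "mekmd", "djljg"
Sorted first:  dekmm
Sorted second: dgjjl
Differ at position 1: 'e' vs 'g' => not anagrams

0


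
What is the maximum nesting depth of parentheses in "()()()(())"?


Input: "()()()(())"
Tracking depth:
  Position 0 '(': depth becomes 1
  Position 1 ')': depth becomes 0
  Position 2 '(': depth becomes 1
  Position 3 ')': depth becomes 0
  Position 4 '(': depth becomes 1
  Position 5 ')': depth becomes 0
  Position 6 '(': depth becomes 1
  Position 7 '(': depth becomes 2
  Position 8 ')': depth becomes 1
  Position 9 ')': depth becomes 0
Maximum depth reached: 2

2


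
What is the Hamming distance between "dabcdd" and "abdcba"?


Comparing "dabcdd" and "abdcba" position by position:
  Position 0: 'd' vs 'a' => differ
  Position 1: 'a' vs 'b' => differ
  Position 2: 'b' vs 'd' => differ
  Position 3: 'c' vs 'c' => same
  Position 4: 'd' vs 'b' => differ
  Position 5: 'd' vs 'a' => differ
Total differences (Hamming distance): 5

5


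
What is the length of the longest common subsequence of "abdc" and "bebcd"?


LCS of "abdc" and "bebcd"
DP table:
           b    e    b    c    d
      0    0    0    0    0    0
  a   0    0    0    0    0    0
  b   0    1    1    1    1    1
  d   0    1    1    1    1    2
  c   0    1    1    1    2    2
LCS length = dp[4][5] = 2

2


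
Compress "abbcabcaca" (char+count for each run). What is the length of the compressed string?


Input: abbcabcaca
Runs:
  'a' x 1 => "a1"
  'b' x 2 => "b2"
  'c' x 1 => "c1"
  'a' x 1 => "a1"
  'b' x 1 => "b1"
  'c' x 1 => "c1"
  'a' x 1 => "a1"
  'c' x 1 => "c1"
  'a' x 1 => "a1"
Compressed: "a1b2c1a1b1c1a1c1a1"
Compressed length: 18

18


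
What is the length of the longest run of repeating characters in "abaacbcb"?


Input: "abaacbcb"
Scanning for longest run:
  Position 1 ('b'): new char, reset run to 1
  Position 2 ('a'): new char, reset run to 1
  Position 3 ('a'): continues run of 'a', length=2
  Position 4 ('c'): new char, reset run to 1
  Position 5 ('b'): new char, reset run to 1
  Position 6 ('c'): new char, reset run to 1
  Position 7 ('b'): new char, reset run to 1
Longest run: 'a' with length 2

2


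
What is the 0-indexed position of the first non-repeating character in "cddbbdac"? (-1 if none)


Input: cddbbdac
Character frequencies:
  'a': 1
  'b': 2
  'c': 2
  'd': 3
Scanning left to right for freq == 1:
  Position 0 ('c'): freq=2, skip
  Position 1 ('d'): freq=3, skip
  Position 2 ('d'): freq=3, skip
  Position 3 ('b'): freq=2, skip
  Position 4 ('b'): freq=2, skip
  Position 5 ('d'): freq=3, skip
  Position 6 ('a'): unique! => answer = 6

6


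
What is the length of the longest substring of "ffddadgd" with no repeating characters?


Input: "ffddadgd"
Sliding window (track last position of each char):
  Position 0 ('f'): window [0,0] length 1 -- new best
  Position 1 ('f'): repeat (last at 0), move window start to 1
  Position 1 ('f'): window [1,1] length 1
  Position 2 ('d'): window [1,2] length 2 -- new best
  Position 3 ('d'): repeat (last at 2), move window start to 3
  Position 3 ('d'): window [3,3] length 1
  Position 4 ('a'): window [3,4] length 2
  Position 5 ('d'): repeat (last at 3), move window start to 4
  Position 5 ('d'): window [4,5] length 2
  Position 6 ('g'): window [4,6] length 3 -- new best
  Position 7 ('d'): repeat (last at 5), move window start to 6
  Position 7 ('d'): window [6,7] length 2
Longest substring with no repeats: "adg" with length 3

3


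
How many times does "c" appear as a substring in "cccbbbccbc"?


Searching for "c" in "cccbbbccbc"
Scanning each position:
  Position 0: "c" => MATCH
  Position 1: "c" => MATCH
  Position 2: "c" => MATCH
  Position 3: "b" => no
  Position 4: "b" => no
  Position 5: "b" => no
  Position 6: "c" => MATCH
  Position 7: "c" => MATCH
  Position 8: "b" => no
  Position 9: "c" => MATCH
Total occurrences: 6

6


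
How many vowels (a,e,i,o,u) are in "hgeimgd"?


Input: hgeimgd
Checking each character:
  'h' at position 0: consonant
  'g' at position 1: consonant
  'e' at position 2: vowel (running total: 1)
  'i' at position 3: vowel (running total: 2)
  'm' at position 4: consonant
  'g' at position 5: consonant
  'd' at position 6: consonant
Total vowels: 2

2


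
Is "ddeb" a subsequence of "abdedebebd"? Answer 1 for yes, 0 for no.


Check if "ddeb" is a subsequence of "abdedebebd"
Greedy scan:
  Position 0 ('a'): no match needed
  Position 1 ('b'): no match needed
  Position 2 ('d'): matches sub[0] = 'd'
  Position 3 ('e'): no match needed
  Position 4 ('d'): matches sub[1] = 'd'
  Position 5 ('e'): matches sub[2] = 'e'
  Position 6 ('b'): matches sub[3] = 'b'
  Position 7 ('e'): no match needed
  Position 8 ('b'): no match needed
  Position 9 ('d'): no match needed
All 4 characters matched => is a subsequence

1


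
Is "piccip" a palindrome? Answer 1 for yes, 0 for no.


Input: piccip
Reversed: piccip
  Compare pos 0 ('p') with pos 5 ('p'): match
  Compare pos 1 ('i') with pos 4 ('i'): match
  Compare pos 2 ('c') with pos 3 ('c'): match
Result: palindrome

1


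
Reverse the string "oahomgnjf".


Input: oahomgnjf
Reading characters right to left:
  Position 8: 'f'
  Position 7: 'j'
  Position 6: 'n'
  Position 5: 'g'
  Position 4: 'm'
  Position 3: 'o'
  Position 2: 'h'
  Position 1: 'a'
  Position 0: 'o'
Reversed: fjngmohao

fjngmohao


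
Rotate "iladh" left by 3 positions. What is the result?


Input: "iladh", rotate left by 3
First 3 characters: "ila"
Remaining characters: "dh"
Concatenate remaining + first: "dh" + "ila" = "dhila"

dhila


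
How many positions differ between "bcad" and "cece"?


Comparing "bcad" and "cece" position by position:
  Position 0: 'b' vs 'c' => DIFFER
  Position 1: 'c' vs 'e' => DIFFER
  Position 2: 'a' vs 'c' => DIFFER
  Position 3: 'd' vs 'e' => DIFFER
Positions that differ: 4

4


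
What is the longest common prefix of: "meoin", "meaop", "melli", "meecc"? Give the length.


Words: meoin, meaop, melli, meecc
  Position 0: all 'm' => match
  Position 1: all 'e' => match
  Position 2: ('o', 'a', 'l', 'e') => mismatch, stop
LCP = "me" (length 2)

2


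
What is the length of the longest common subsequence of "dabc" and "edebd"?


LCS of "dabc" and "edebd"
DP table:
           e    d    e    b    d
      0    0    0    0    0    0
  d   0    0    1    1    1    1
  a   0    0    1    1    1    1
  b   0    0    1    1    2    2
  c   0    0    1    1    2    2
LCS length = dp[4][5] = 2

2


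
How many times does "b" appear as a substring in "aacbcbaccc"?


Searching for "b" in "aacbcbaccc"
Scanning each position:
  Position 0: "a" => no
  Position 1: "a" => no
  Position 2: "c" => no
  Position 3: "b" => MATCH
  Position 4: "c" => no
  Position 5: "b" => MATCH
  Position 6: "a" => no
  Position 7: "c" => no
  Position 8: "c" => no
  Position 9: "c" => no
Total occurrences: 2

2


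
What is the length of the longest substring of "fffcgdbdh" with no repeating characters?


Input: "fffcgdbdh"
Sliding window (track last position of each char):
  Position 0 ('f'): window [0,0] length 1 -- new best
  Position 1 ('f'): repeat (last at 0), move window start to 1
  Position 1 ('f'): window [1,1] length 1
  Position 2 ('f'): repeat (last at 1), move window start to 2
  Position 2 ('f'): window [2,2] length 1
  Position 3 ('c'): window [2,3] length 2 -- new best
  Position 4 ('g'): window [2,4] length 3 -- new best
  Position 5 ('d'): window [2,5] length 4 -- new best
  Position 6 ('b'): window [2,6] length 5 -- new best
  Position 7 ('d'): repeat (last at 5), move window start to 6
  Position 7 ('d'): window [6,7] length 2
  Position 8 ('h'): window [6,8] length 3
Longest substring with no repeats: "fcgdb" with length 5

5


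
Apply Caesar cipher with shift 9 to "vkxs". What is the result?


Caesar cipher: shift "vkxs" by 9
  'v' (pos 21) + 9 = pos 4 = 'e'
  'k' (pos 10) + 9 = pos 19 = 't'
  'x' (pos 23) + 9 = pos 6 = 'g'
  's' (pos 18) + 9 = pos 1 = 'b'
Result: etgb

etgb


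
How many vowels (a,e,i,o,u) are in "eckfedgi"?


Input: eckfedgi
Checking each character:
  'e' at position 0: vowel (running total: 1)
  'c' at position 1: consonant
  'k' at position 2: consonant
  'f' at position 3: consonant
  'e' at position 4: vowel (running total: 2)
  'd' at position 5: consonant
  'g' at position 6: consonant
  'i' at position 7: vowel (running total: 3)
Total vowels: 3

3


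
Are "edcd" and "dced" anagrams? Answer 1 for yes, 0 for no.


Strings: "edcd", "dced"
Sorted first:  cdde
Sorted second: cdde
Sorted forms match => anagrams

1


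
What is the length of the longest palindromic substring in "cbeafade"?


Input: "cbeafade"
Checking substrings for palindromes:
  [3:6] "afa" (len 3) => palindrome
Longest palindromic substring: "afa" with length 3

3


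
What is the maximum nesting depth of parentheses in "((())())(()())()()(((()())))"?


Input: "((())())(()())()()(((()())))"
Tracking depth:
  Position 0 '(': depth becomes 1
  Position 1 '(': depth becomes 2
  Position 2 '(': depth becomes 3
  Position 3 ')': depth becomes 2
  Position 4 ')': depth becomes 1
  Position 5 '(': depth becomes 2
  Position 6 ')': depth becomes 1
  Position 7 ')': depth becomes 0
  Position 8 '(': depth becomes 1
  Position 9 '(': depth becomes 2
  Position 10 ')': depth becomes 1
  Position 11 '(': depth becomes 2
  Position 12 ')': depth becomes 1
  Position 13 ')': depth becomes 0
  Position 14 '(': depth becomes 1
  Position 15 ')': depth becomes 0
  Position 16 '(': depth becomes 1
  Position 17 ')': depth becomes 0
  Position 18 '(': depth becomes 1
  Position 19 '(': depth becomes 2
  Position 20 '(': depth becomes 3
  Position 21 '(': depth becomes 4
  Position 22 ')': depth becomes 3
  Position 23 '(': depth becomes 4
  Position 24 ')': depth becomes 3
  Position 25 ')': depth becomes 2
  Position 26 ')': depth becomes 1
  Position 27 ')': depth becomes 0
Maximum depth reached: 4

4


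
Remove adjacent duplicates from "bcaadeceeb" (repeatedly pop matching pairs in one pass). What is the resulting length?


Input: bcaadeceeb
Stack-based adjacent duplicate removal:
  Read 'b': push. Stack: b
  Read 'c': push. Stack: bc
  Read 'a': push. Stack: bca
  Read 'a': matches stack top 'a' => pop. Stack: bc
  Read 'd': push. Stack: bcd
  Read 'e': push. Stack: bcde
  Read 'c': push. Stack: bcdec
  Read 'e': push. Stack: bcdece
  Read 'e': matches stack top 'e' => pop. Stack: bcdec
  Read 'b': push. Stack: bcdecb
Final stack: "bcdecb" (length 6)

6


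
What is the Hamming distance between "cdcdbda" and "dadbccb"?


Comparing "cdcdbda" and "dadbccb" position by position:
  Position 0: 'c' vs 'd' => differ
  Position 1: 'd' vs 'a' => differ
  Position 2: 'c' vs 'd' => differ
  Position 3: 'd' vs 'b' => differ
  Position 4: 'b' vs 'c' => differ
  Position 5: 'd' vs 'c' => differ
  Position 6: 'a' vs 'b' => differ
Total differences (Hamming distance): 7

7


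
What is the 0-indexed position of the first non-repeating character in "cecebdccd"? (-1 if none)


Input: cecebdccd
Character frequencies:
  'b': 1
  'c': 4
  'd': 2
  'e': 2
Scanning left to right for freq == 1:
  Position 0 ('c'): freq=4, skip
  Position 1 ('e'): freq=2, skip
  Position 2 ('c'): freq=4, skip
  Position 3 ('e'): freq=2, skip
  Position 4 ('b'): unique! => answer = 4

4


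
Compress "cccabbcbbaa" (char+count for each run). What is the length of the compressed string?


Input: cccabbcbbaa
Runs:
  'c' x 3 => "c3"
  'a' x 1 => "a1"
  'b' x 2 => "b2"
  'c' x 1 => "c1"
  'b' x 2 => "b2"
  'a' x 2 => "a2"
Compressed: "c3a1b2c1b2a2"
Compressed length: 12

12


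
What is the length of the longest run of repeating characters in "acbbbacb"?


Input: "acbbbacb"
Scanning for longest run:
  Position 1 ('c'): new char, reset run to 1
  Position 2 ('b'): new char, reset run to 1
  Position 3 ('b'): continues run of 'b', length=2
  Position 4 ('b'): continues run of 'b', length=3
  Position 5 ('a'): new char, reset run to 1
  Position 6 ('c'): new char, reset run to 1
  Position 7 ('b'): new char, reset run to 1
Longest run: 'b' with length 3

3


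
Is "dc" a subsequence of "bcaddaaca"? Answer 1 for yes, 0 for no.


Check if "dc" is a subsequence of "bcaddaaca"
Greedy scan:
  Position 0 ('b'): no match needed
  Position 1 ('c'): no match needed
  Position 2 ('a'): no match needed
  Position 3 ('d'): matches sub[0] = 'd'
  Position 4 ('d'): no match needed
  Position 5 ('a'): no match needed
  Position 6 ('a'): no match needed
  Position 7 ('c'): matches sub[1] = 'c'
  Position 8 ('a'): no match needed
All 2 characters matched => is a subsequence

1


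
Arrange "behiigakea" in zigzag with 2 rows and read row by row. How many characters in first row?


Zigzag "behiigakea" into 2 rows:
Placing characters:
  'b' => row 0
  'e' => row 1
  'h' => row 0
  'i' => row 1
  'i' => row 0
  'g' => row 1
  'a' => row 0
  'k' => row 1
  'e' => row 0
  'a' => row 1
Rows:
  Row 0: "bhiae"
  Row 1: "eigka"
First row length: 5

5


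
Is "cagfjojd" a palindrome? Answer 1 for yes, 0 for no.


Input: cagfjojd
Reversed: djojfgac
  Compare pos 0 ('c') with pos 7 ('d'): MISMATCH
  Compare pos 1 ('a') with pos 6 ('j'): MISMATCH
  Compare pos 2 ('g') with pos 5 ('o'): MISMATCH
  Compare pos 3 ('f') with pos 4 ('j'): MISMATCH
Result: not a palindrome

0


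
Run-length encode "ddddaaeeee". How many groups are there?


Input: ddddaaeeee
Scanning for consecutive runs:
  Group 1: 'd' x 4 (positions 0-3)
  Group 2: 'a' x 2 (positions 4-5)
  Group 3: 'e' x 4 (positions 6-9)
Total groups: 3

3


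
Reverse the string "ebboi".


Input: ebboi
Reading characters right to left:
  Position 4: 'i'
  Position 3: 'o'
  Position 2: 'b'
  Position 1: 'b'
  Position 0: 'e'
Reversed: iobbe

iobbe


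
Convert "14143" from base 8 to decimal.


Input: "14143" in base 8
Positional expansion:
  Digit '1' (value 1) x 8^4 = 4096
  Digit '4' (value 4) x 8^3 = 2048
  Digit '1' (value 1) x 8^2 = 64
  Digit '4' (value 4) x 8^1 = 32
  Digit '3' (value 3) x 8^0 = 3
Sum = 6243

6243


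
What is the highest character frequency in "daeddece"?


Input: daeddece
Character counts:
  'a': 1
  'c': 1
  'd': 3
  'e': 3
Maximum frequency: 3

3


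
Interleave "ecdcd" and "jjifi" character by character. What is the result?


Interleaving "ecdcd" and "jjifi":
  Position 0: 'e' from first, 'j' from second => "ej"
  Position 1: 'c' from first, 'j' from second => "cj"
  Position 2: 'd' from first, 'i' from second => "di"
  Position 3: 'c' from first, 'f' from second => "cf"
  Position 4: 'd' from first, 'i' from second => "di"
Result: ejcjdicfdi

ejcjdicfdi


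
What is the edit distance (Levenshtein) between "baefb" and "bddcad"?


Computing edit distance: "baefb" -> "bddcad"
DP table:
           b    d    d    c    a    d
      0    1    2    3    4    5    6
  b   1    0    1    2    3    4    5
  a   2    1    1    2    3    3    4
  e   3    2    2    2    3    4    4
  f   4    3    3    3    3    4    5
  b   5    4    4    4    4    4    5
Edit distance = dp[5][6] = 5

5


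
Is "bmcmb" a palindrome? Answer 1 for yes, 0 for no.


Input: bmcmb
Reversed: bmcmb
  Compare pos 0 ('b') with pos 4 ('b'): match
  Compare pos 1 ('m') with pos 3 ('m'): match
Result: palindrome

1


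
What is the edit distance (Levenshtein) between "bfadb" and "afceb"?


Computing edit distance: "bfadb" -> "afceb"
DP table:
           a    f    c    e    b
      0    1    2    3    4    5
  b   1    1    2    3    4    4
  f   2    2    1    2    3    4
  a   3    2    2    2    3    4
  d   4    3    3    3    3    4
  b   5    4    4    4    4    3
Edit distance = dp[5][5] = 3

3


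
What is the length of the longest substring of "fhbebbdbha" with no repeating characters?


Input: "fhbebbdbha"
Sliding window (track last position of each char):
  Position 0 ('f'): window [0,0] length 1 -- new best
  Position 1 ('h'): window [0,1] length 2 -- new best
  Position 2 ('b'): window [0,2] length 3 -- new best
  Position 3 ('e'): window [0,3] length 4 -- new best
  Position 4 ('b'): repeat (last at 2), move window start to 3
  Position 4 ('b'): window [3,4] length 2
  Position 5 ('b'): repeat (last at 4), move window start to 5
  Position 5 ('b'): window [5,5] length 1
  Position 6 ('d'): window [5,6] length 2
  Position 7 ('b'): repeat (last at 5), move window start to 6
  Position 7 ('b'): window [6,7] length 2
  Position 8 ('h'): window [6,8] length 3
  Position 9 ('a'): window [6,9] length 4
Longest substring with no repeats: "fhbe" with length 4

4


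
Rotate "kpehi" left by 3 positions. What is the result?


Input: "kpehi", rotate left by 3
First 3 characters: "kpe"
Remaining characters: "hi"
Concatenate remaining + first: "hi" + "kpe" = "hikpe"

hikpe


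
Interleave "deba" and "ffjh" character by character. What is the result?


Interleaving "deba" and "ffjh":
  Position 0: 'd' from first, 'f' from second => "df"
  Position 1: 'e' from first, 'f' from second => "ef"
  Position 2: 'b' from first, 'j' from second => "bj"
  Position 3: 'a' from first, 'h' from second => "ah"
Result: dfefbjah

dfefbjah


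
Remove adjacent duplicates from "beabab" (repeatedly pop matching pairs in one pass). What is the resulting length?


Input: beabab
Stack-based adjacent duplicate removal:
  Read 'b': push. Stack: b
  Read 'e': push. Stack: be
  Read 'a': push. Stack: bea
  Read 'b': push. Stack: beab
  Read 'a': push. Stack: beaba
  Read 'b': push. Stack: beabab
Final stack: "beabab" (length 6)

6


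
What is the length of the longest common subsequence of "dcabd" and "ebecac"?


LCS of "dcabd" and "ebecac"
DP table:
           e    b    e    c    a    c
      0    0    0    0    0    0    0
  d   0    0    0    0    0    0    0
  c   0    0    0    0    1    1    1
  a   0    0    0    0    1    2    2
  b   0    0    1    1    1    2    2
  d   0    0    1    1    1    2    2
LCS length = dp[5][6] = 2

2


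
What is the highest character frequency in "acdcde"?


Input: acdcde
Character counts:
  'a': 1
  'c': 2
  'd': 2
  'e': 1
Maximum frequency: 2

2


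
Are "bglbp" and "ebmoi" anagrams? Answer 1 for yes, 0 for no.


Strings: "bglbp", "ebmoi"
Sorted first:  bbglp
Sorted second: beimo
Differ at position 1: 'b' vs 'e' => not anagrams

0


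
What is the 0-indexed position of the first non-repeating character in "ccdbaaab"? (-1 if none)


Input: ccdbaaab
Character frequencies:
  'a': 3
  'b': 2
  'c': 2
  'd': 1
Scanning left to right for freq == 1:
  Position 0 ('c'): freq=2, skip
  Position 1 ('c'): freq=2, skip
  Position 2 ('d'): unique! => answer = 2

2


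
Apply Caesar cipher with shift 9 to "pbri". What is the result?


Caesar cipher: shift "pbri" by 9
  'p' (pos 15) + 9 = pos 24 = 'y'
  'b' (pos 1) + 9 = pos 10 = 'k'
  'r' (pos 17) + 9 = pos 0 = 'a'
  'i' (pos 8) + 9 = pos 17 = 'r'
Result: ykar

ykar


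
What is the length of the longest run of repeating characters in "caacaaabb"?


Input: "caacaaabb"
Scanning for longest run:
  Position 1 ('a'): new char, reset run to 1
  Position 2 ('a'): continues run of 'a', length=2
  Position 3 ('c'): new char, reset run to 1
  Position 4 ('a'): new char, reset run to 1
  Position 5 ('a'): continues run of 'a', length=2
  Position 6 ('a'): continues run of 'a', length=3
  Position 7 ('b'): new char, reset run to 1
  Position 8 ('b'): continues run of 'b', length=2
Longest run: 'a' with length 3

3


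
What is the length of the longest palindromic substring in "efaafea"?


Input: "efaafea"
Checking substrings for palindromes:
  [0:6] "efaafe" (len 6) => palindrome
  [1:5] "faaf" (len 4) => palindrome
  [2:4] "aa" (len 2) => palindrome
Longest palindromic substring: "efaafe" with length 6

6


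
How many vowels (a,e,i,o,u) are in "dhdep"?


Input: dhdep
Checking each character:
  'd' at position 0: consonant
  'h' at position 1: consonant
  'd' at position 2: consonant
  'e' at position 3: vowel (running total: 1)
  'p' at position 4: consonant
Total vowels: 1

1


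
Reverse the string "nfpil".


Input: nfpil
Reading characters right to left:
  Position 4: 'l'
  Position 3: 'i'
  Position 2: 'p'
  Position 1: 'f'
  Position 0: 'n'
Reversed: lipfn

lipfn


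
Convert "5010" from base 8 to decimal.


Input: "5010" in base 8
Positional expansion:
  Digit '5' (value 5) x 8^3 = 2560
  Digit '0' (value 0) x 8^2 = 0
  Digit '1' (value 1) x 8^1 = 8
  Digit '0' (value 0) x 8^0 = 0
Sum = 2568

2568


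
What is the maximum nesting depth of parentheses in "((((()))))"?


Input: "((((()))))"
Tracking depth:
  Position 0 '(': depth becomes 1
  Position 1 '(': depth becomes 2
  Position 2 '(': depth becomes 3
  Position 3 '(': depth becomes 4
  Position 4 '(': depth becomes 5
  Position 5 ')': depth becomes 4
  Position 6 ')': depth becomes 3
  Position 7 ')': depth becomes 2
  Position 8 ')': depth becomes 1
  Position 9 ')': depth becomes 0
Maximum depth reached: 5

5


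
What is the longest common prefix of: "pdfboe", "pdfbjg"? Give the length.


Words: pdfboe, pdfbjg
  Position 0: all 'p' => match
  Position 1: all 'd' => match
  Position 2: all 'f' => match
  Position 3: all 'b' => match
  Position 4: ('o', 'j') => mismatch, stop
LCP = "pdfb" (length 4)

4


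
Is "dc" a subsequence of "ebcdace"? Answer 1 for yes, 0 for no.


Check if "dc" is a subsequence of "ebcdace"
Greedy scan:
  Position 0 ('e'): no match needed
  Position 1 ('b'): no match needed
  Position 2 ('c'): no match needed
  Position 3 ('d'): matches sub[0] = 'd'
  Position 4 ('a'): no match needed
  Position 5 ('c'): matches sub[1] = 'c'
  Position 6 ('e'): no match needed
All 2 characters matched => is a subsequence

1


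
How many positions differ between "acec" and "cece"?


Comparing "acec" and "cece" position by position:
  Position 0: 'a' vs 'c' => DIFFER
  Position 1: 'c' vs 'e' => DIFFER
  Position 2: 'e' vs 'c' => DIFFER
  Position 3: 'c' vs 'e' => DIFFER
Positions that differ: 4

4


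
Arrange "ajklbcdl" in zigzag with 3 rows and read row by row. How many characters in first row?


Zigzag "ajklbcdl" into 3 rows:
Placing characters:
  'a' => row 0
  'j' => row 1
  'k' => row 2
  'l' => row 1
  'b' => row 0
  'c' => row 1
  'd' => row 2
  'l' => row 1
Rows:
  Row 0: "ab"
  Row 1: "jlcl"
  Row 2: "kd"
First row length: 2

2


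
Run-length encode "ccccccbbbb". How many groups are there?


Input: ccccccbbbb
Scanning for consecutive runs:
  Group 1: 'c' x 6 (positions 0-5)
  Group 2: 'b' x 4 (positions 6-9)
Total groups: 2

2


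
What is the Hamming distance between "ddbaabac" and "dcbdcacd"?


Comparing "ddbaabac" and "dcbdcacd" position by position:
  Position 0: 'd' vs 'd' => same
  Position 1: 'd' vs 'c' => differ
  Position 2: 'b' vs 'b' => same
  Position 3: 'a' vs 'd' => differ
  Position 4: 'a' vs 'c' => differ
  Position 5: 'b' vs 'a' => differ
  Position 6: 'a' vs 'c' => differ
  Position 7: 'c' vs 'd' => differ
Total differences (Hamming distance): 6

6


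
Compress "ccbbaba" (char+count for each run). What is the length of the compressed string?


Input: ccbbaba
Runs:
  'c' x 2 => "c2"
  'b' x 2 => "b2"
  'a' x 1 => "a1"
  'b' x 1 => "b1"
  'a' x 1 => "a1"
Compressed: "c2b2a1b1a1"
Compressed length: 10

10


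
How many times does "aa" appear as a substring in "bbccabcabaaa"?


Searching for "aa" in "bbccabcabaaa"
Scanning each position:
  Position 0: "bb" => no
  Position 1: "bc" => no
  Position 2: "cc" => no
  Position 3: "ca" => no
  Position 4: "ab" => no
  Position 5: "bc" => no
  Position 6: "ca" => no
  Position 7: "ab" => no
  Position 8: "ba" => no
  Position 9: "aa" => MATCH
  Position 10: "aa" => MATCH
Total occurrences: 2

2


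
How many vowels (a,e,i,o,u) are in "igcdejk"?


Input: igcdejk
Checking each character:
  'i' at position 0: vowel (running total: 1)
  'g' at position 1: consonant
  'c' at position 2: consonant
  'd' at position 3: consonant
  'e' at position 4: vowel (running total: 2)
  'j' at position 5: consonant
  'k' at position 6: consonant
Total vowels: 2

2


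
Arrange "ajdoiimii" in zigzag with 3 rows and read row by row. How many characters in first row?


Zigzag "ajdoiimii" into 3 rows:
Placing characters:
  'a' => row 0
  'j' => row 1
  'd' => row 2
  'o' => row 1
  'i' => row 0
  'i' => row 1
  'm' => row 2
  'i' => row 1
  'i' => row 0
Rows:
  Row 0: "aii"
  Row 1: "joii"
  Row 2: "dm"
First row length: 3

3


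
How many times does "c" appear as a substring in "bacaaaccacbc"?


Searching for "c" in "bacaaaccacbc"
Scanning each position:
  Position 0: "b" => no
  Position 1: "a" => no
  Position 2: "c" => MATCH
  Position 3: "a" => no
  Position 4: "a" => no
  Position 5: "a" => no
  Position 6: "c" => MATCH
  Position 7: "c" => MATCH
  Position 8: "a" => no
  Position 9: "c" => MATCH
  Position 10: "b" => no
  Position 11: "c" => MATCH
Total occurrences: 5

5


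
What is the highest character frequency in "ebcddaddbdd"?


Input: ebcddaddbdd
Character counts:
  'a': 1
  'b': 2
  'c': 1
  'd': 6
  'e': 1
Maximum frequency: 6

6


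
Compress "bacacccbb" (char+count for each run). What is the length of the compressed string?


Input: bacacccbb
Runs:
  'b' x 1 => "b1"
  'a' x 1 => "a1"
  'c' x 1 => "c1"
  'a' x 1 => "a1"
  'c' x 3 => "c3"
  'b' x 2 => "b2"
Compressed: "b1a1c1a1c3b2"
Compressed length: 12

12


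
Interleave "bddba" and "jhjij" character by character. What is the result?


Interleaving "bddba" and "jhjij":
  Position 0: 'b' from first, 'j' from second => "bj"
  Position 1: 'd' from first, 'h' from second => "dh"
  Position 2: 'd' from first, 'j' from second => "dj"
  Position 3: 'b' from first, 'i' from second => "bi"
  Position 4: 'a' from first, 'j' from second => "aj"
Result: bjdhdjbiaj

bjdhdjbiaj


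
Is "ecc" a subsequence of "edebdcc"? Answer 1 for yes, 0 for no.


Check if "ecc" is a subsequence of "edebdcc"
Greedy scan:
  Position 0 ('e'): matches sub[0] = 'e'
  Position 1 ('d'): no match needed
  Position 2 ('e'): no match needed
  Position 3 ('b'): no match needed
  Position 4 ('d'): no match needed
  Position 5 ('c'): matches sub[1] = 'c'
  Position 6 ('c'): matches sub[2] = 'c'
All 3 characters matched => is a subsequence

1


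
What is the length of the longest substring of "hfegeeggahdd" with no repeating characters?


Input: "hfegeeggahdd"
Sliding window (track last position of each char):
  Position 0 ('h'): window [0,0] length 1 -- new best
  Position 1 ('f'): window [0,1] length 2 -- new best
  Position 2 ('e'): window [0,2] length 3 -- new best
  Position 3 ('g'): window [0,3] length 4 -- new best
  Position 4 ('e'): repeat (last at 2), move window start to 3
  Position 4 ('e'): window [3,4] length 2
  Position 5 ('e'): repeat (last at 4), move window start to 5
  Position 5 ('e'): window [5,5] length 1
  Position 6 ('g'): window [5,6] length 2
  Position 7 ('g'): repeat (last at 6), move window start to 7
  Position 7 ('g'): window [7,7] length 1
  Position 8 ('a'): window [7,8] length 2
  Position 9 ('h'): window [7,9] length 3
  Position 10 ('d'): window [7,10] length 4
  Position 11 ('d'): repeat (last at 10), move window start to 11
  Position 11 ('d'): window [11,11] length 1
Longest substring with no repeats: "hfeg" with length 4

4
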